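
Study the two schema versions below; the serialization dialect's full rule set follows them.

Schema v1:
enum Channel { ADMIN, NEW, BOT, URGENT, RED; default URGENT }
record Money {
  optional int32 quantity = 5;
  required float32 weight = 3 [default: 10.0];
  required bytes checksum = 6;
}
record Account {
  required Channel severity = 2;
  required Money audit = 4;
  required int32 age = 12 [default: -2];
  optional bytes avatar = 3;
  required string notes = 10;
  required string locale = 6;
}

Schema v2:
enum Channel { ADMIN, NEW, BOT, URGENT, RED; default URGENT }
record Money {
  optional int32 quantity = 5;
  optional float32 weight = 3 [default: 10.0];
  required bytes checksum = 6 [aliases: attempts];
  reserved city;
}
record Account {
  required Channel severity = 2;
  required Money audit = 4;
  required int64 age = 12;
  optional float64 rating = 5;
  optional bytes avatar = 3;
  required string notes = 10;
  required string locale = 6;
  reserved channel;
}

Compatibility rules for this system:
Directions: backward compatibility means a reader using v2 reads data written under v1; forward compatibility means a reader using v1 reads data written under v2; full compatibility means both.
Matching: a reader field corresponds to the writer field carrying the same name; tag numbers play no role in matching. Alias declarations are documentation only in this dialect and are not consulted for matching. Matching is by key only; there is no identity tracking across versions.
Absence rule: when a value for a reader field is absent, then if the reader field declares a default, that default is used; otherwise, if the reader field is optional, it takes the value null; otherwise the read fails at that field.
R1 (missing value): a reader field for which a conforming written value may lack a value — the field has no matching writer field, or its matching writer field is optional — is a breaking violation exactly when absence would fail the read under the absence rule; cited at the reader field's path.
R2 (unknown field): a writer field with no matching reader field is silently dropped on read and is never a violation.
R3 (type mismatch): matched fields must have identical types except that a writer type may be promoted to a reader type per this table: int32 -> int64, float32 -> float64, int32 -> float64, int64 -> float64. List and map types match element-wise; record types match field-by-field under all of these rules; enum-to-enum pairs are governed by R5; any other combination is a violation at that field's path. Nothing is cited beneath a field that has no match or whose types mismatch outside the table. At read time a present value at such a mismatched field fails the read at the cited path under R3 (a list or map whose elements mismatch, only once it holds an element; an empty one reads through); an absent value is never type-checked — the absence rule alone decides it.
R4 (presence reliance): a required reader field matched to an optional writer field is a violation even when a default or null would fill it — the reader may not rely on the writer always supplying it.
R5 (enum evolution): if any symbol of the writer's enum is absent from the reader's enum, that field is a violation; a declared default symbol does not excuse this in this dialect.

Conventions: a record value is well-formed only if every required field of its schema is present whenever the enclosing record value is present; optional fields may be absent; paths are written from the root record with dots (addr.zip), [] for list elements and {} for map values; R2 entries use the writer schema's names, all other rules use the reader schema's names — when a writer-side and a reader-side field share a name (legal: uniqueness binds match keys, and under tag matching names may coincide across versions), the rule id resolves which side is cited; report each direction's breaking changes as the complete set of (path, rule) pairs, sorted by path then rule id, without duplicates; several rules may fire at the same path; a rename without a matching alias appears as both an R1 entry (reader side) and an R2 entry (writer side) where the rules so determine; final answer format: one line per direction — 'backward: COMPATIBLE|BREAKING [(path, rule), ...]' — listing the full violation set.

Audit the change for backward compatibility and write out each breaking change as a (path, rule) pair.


arrows below run writer -> reader for Account
backward analysis of Account with v2 as reader and v1 as writer:
  severity <- severity (Channel -> Channel, writer required)
  audit <- audit (Money -> Money, writer required)
  age <- age (int32 -> int64, writer required)
  no writer field matches reader rating
  avatar <- avatar (bytes -> bytes, writer optional)
  notes <- notes (string -> string, writer required)
  locale <- locale (string -> string, writer required)
  audit.quantity <- audit.quantity (int32 -> int32, writer optional)
  audit.weight <- audit.weight (float32 -> float32, writer required)
  audit.checksum <- audit.checksum (bytes -> bytes, writer required)
  => no violations; backward on Account: COMPATIBLE
the other Account changes do not affect what is asked:
  added field rating to record Account: optional float64, tag 5 (in v2 it sits immediately before avatar) -> inert for the asked Account verdict: nothing fires
  field age in record Account: type int32 changed to int64 (its default is dropped) -> fires only in the forward direction of Account, which is not asked here
  field weight in record Money: required changed to optional -> fires only in the forward direction of Account, which is not asked here

backward: COMPATIBLE []


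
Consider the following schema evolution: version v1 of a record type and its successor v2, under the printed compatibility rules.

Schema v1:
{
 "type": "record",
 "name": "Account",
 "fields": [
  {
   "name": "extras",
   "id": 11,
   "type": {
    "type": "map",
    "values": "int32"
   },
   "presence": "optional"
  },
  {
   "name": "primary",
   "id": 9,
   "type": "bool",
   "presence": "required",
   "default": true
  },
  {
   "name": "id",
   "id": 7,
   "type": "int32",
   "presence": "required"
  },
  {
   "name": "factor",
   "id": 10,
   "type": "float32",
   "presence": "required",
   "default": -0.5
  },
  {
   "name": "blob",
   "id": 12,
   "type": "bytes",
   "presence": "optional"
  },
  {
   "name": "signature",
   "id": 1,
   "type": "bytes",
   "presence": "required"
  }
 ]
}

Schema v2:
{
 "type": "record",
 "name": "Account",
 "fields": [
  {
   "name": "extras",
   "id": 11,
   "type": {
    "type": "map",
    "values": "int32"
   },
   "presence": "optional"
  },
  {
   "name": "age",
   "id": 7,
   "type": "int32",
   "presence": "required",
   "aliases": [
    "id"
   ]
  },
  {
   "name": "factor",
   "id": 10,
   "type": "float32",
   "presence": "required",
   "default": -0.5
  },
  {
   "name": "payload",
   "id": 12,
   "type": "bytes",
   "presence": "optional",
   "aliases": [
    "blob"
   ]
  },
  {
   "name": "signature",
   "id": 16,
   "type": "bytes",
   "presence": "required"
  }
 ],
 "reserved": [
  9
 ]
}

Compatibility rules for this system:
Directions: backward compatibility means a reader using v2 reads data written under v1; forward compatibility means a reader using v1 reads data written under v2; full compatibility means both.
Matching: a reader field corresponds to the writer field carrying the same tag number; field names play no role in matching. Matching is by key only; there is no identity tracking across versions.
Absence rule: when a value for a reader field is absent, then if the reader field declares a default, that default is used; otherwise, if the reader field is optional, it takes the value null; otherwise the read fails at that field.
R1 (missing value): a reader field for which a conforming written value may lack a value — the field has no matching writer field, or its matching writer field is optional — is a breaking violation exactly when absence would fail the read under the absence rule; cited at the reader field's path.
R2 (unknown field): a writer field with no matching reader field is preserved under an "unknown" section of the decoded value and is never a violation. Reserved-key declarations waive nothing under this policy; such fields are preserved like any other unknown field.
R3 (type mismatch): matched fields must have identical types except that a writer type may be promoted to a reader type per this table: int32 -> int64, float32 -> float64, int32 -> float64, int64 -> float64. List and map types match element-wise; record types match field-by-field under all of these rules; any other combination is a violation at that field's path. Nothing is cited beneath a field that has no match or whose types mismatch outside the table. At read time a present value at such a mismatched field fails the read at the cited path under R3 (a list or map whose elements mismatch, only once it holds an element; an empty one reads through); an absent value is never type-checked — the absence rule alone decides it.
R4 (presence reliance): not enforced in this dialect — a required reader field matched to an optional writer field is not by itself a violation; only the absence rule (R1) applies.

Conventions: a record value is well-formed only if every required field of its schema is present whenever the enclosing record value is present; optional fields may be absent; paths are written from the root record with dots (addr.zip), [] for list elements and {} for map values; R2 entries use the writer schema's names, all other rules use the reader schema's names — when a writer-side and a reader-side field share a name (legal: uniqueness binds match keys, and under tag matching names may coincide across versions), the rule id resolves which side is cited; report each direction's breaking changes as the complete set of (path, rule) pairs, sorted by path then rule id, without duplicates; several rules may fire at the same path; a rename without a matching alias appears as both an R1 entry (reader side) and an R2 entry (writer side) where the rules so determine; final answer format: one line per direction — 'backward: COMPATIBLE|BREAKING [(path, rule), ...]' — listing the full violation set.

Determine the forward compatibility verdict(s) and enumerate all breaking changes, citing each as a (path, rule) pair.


forward: BREAKING [(signature, R1)]

each type pair in Account: writer, then reader
checking forward for Account: reader v1 against writer v2:
  extras: map<string, int32> -> map<string, int32>, writer optional; from extras
  no writer field matches reader primary
  id: int32 -> int32, writer required; from age
  factor: float32 -> float32, writer required; from factor
  blob: bytes -> bytes, writer optional; from payload
  no writer field matches reader signature
  leftover writer field: signature
  rule R1 violated at signature
  => 1 violation(s): forward is BREAKING for Account
remaining Account differences; none change what is asked:
  renamed field id to age in record Account (alias id declared on the renamed field) -> fires no rule on Account, leaving the asked answer as it is
  removed field primary from record Account (its key 9 joins the reserved list) -> fires no rule on Account, leaving the asked answer as it is
  renamed field blob to payload in record Account (alias blob declared on the renamed field) -> fires no rule on Account, leaving the asked answer as it is


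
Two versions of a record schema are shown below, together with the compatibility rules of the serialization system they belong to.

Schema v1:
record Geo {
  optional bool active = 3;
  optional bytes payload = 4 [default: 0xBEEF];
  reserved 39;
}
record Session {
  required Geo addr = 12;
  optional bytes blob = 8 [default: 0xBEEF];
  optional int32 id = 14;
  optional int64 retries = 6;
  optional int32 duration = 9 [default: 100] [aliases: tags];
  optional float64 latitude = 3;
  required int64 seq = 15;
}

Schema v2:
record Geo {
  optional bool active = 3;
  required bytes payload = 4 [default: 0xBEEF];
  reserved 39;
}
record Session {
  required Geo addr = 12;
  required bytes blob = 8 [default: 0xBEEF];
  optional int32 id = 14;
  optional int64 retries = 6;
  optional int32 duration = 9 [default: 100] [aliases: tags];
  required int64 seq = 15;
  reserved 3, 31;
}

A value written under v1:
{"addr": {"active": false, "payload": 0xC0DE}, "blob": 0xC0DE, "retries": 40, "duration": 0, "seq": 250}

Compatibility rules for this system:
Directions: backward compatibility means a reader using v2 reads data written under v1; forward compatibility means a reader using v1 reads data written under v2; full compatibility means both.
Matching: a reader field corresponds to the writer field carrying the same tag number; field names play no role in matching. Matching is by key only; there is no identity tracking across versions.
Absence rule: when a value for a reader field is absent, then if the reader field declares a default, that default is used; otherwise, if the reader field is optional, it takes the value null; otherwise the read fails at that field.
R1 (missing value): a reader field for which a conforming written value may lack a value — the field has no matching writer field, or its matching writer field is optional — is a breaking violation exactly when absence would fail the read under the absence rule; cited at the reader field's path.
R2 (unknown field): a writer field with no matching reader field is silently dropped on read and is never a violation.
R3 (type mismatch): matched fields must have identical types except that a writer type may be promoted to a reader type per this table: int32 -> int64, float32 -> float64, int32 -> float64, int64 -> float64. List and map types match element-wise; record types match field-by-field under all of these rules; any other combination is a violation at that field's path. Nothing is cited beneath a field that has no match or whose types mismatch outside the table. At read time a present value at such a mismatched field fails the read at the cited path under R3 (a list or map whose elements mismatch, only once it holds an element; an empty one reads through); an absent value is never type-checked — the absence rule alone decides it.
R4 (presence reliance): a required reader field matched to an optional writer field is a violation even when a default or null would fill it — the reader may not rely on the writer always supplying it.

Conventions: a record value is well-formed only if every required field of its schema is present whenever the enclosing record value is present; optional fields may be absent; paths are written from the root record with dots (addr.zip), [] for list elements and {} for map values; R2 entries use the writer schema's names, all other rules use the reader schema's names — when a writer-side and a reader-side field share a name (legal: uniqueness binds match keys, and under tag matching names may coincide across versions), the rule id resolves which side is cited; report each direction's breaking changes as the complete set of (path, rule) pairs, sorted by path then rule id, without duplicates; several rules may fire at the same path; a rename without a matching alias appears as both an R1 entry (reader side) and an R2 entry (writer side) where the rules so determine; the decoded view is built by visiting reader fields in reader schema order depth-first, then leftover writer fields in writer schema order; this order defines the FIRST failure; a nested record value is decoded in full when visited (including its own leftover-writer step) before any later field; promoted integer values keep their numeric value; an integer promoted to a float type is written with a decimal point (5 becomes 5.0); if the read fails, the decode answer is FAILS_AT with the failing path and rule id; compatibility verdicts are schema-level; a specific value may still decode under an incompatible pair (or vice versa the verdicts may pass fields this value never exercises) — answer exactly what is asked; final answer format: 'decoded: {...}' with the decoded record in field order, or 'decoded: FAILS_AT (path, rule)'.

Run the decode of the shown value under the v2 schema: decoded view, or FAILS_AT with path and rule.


decoded: {"addr": {"active": false, "payload": 0xC0DE}, "blob": 0xC0DE, "id": null, "retries": 40, "duration": 0, "seq": 250}

arrows below run writer -> reader for Session
migrating the Session value to v2:
  addr.active := false
  addr.payload := 0xC0DE
  blob := 0xC0DE
  id := null (missing; optional => null)
  retries := 40
  duration := 0
  seq := 250
  => decoded: {"addr": {"active": false, "payload": 0xC0DE}, "blob": 0xC0DE, "id": null, "retries": 40, "duration": 0, "seq": 250}
remaining Session differences; none change what is asked:
  field payload in record Geo: optional changed to required -> shifts the Session verdicts, not this decode
  field blob in record Session: optional changed to required -> shifts the Session verdicts, not this decode


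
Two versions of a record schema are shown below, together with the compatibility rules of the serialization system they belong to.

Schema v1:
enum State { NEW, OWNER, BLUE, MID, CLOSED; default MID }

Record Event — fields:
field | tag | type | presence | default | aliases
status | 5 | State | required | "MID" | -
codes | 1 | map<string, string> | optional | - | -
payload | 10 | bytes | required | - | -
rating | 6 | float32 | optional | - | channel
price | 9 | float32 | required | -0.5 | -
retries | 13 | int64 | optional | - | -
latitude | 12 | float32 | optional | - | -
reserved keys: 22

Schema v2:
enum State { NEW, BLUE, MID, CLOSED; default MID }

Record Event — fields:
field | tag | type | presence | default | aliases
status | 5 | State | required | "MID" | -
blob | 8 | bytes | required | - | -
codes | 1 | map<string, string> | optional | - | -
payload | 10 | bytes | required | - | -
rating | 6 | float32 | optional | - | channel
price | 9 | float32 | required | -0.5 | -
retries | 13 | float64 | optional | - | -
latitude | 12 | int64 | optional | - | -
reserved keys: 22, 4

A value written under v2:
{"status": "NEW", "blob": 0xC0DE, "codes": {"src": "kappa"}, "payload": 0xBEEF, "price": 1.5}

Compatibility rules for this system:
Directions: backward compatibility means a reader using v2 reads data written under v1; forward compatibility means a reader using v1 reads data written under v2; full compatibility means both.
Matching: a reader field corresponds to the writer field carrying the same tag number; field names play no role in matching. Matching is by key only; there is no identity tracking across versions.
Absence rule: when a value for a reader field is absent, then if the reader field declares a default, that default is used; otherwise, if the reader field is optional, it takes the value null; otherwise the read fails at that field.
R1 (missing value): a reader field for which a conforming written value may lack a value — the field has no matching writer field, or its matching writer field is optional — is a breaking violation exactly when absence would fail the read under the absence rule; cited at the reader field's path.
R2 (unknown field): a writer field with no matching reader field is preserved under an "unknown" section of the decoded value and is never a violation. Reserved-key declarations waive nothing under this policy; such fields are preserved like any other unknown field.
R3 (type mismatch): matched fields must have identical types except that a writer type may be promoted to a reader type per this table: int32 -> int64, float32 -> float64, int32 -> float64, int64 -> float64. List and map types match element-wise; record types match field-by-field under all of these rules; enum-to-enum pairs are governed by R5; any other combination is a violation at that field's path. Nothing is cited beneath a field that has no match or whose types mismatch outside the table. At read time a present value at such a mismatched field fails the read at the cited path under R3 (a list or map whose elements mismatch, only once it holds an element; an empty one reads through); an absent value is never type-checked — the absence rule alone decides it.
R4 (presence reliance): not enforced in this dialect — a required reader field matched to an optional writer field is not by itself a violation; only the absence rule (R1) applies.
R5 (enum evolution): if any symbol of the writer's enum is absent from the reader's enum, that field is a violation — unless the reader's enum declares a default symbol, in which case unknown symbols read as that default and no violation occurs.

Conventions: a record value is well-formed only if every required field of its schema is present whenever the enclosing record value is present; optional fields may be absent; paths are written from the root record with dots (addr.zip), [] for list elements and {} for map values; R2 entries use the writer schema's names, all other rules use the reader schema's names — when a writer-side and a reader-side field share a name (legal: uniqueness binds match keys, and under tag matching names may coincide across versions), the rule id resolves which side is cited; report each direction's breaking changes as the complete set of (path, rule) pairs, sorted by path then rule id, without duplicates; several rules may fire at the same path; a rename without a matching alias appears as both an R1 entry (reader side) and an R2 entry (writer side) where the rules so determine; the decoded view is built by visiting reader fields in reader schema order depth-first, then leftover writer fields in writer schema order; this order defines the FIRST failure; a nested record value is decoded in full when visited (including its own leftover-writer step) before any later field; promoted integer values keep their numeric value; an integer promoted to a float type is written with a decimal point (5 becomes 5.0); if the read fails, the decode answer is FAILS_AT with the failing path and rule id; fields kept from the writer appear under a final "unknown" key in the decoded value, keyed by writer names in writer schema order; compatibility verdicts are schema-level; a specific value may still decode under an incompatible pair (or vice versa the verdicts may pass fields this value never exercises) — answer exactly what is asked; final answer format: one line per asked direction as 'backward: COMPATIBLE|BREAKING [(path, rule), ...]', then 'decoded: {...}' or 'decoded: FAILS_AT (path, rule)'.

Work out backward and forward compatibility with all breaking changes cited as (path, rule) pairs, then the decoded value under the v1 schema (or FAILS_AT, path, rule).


backward: BREAKING [(blob, R1), (latitude, R3)]; forward: BREAKING [(latitude, R3), (retries, R3)]; decoded: {"status": "NEW", "codes": {"src": "kappa"}, "payload": 0xBEEF, "rating": null, "price": 1.5, "retries": null, "latitude": null, "unknown": {"blob": 0xC0DE}}

each type pair in Event: writer, then reader
backward on Event — v2 reading data written by v1:
  status: paired with writer status (State -> State; writer required)
  no writer field matches reader blob
  codes: paired with writer codes (map<string, string> -> map<string, string>; writer optional)
  payload: paired with writer payload (bytes -> bytes; writer required)
  rating: paired with writer rating (float32 -> float32; writer optional)
  price: paired with writer price (float32 -> float32; writer required)
  retries: paired with writer retries (int64 -> float64; writer optional)
  latitude: paired with writer latitude (float32 -> int64; writer optional)
  violation R1 at blob
  violation R3 at latitude
  backward on Event therefore BREAKING (2)
forward on Event — v1 reading data written by v2:
  status: paired with writer status (State -> State; writer required)
  codes: paired with writer codes (map<string, string> -> map<string, string>; writer optional)
  payload: paired with writer payload (bytes -> bytes; writer required)
  rating: paired with writer rating (float32 -> float32; writer optional)
  price: paired with writer price (float32 -> float32; writer required)
  retries: paired with writer retries (float64 -> int64; writer optional)
  latitude: paired with writer latitude (int64 -> float32; writer optional)
  writer blob: unknown to reader
  violation R3 at latitude
  violation R3 at retries
  forward on Event therefore BREAKING (2)
decode walk for Event under reader schema v1:
  status := "NEW"
  codes := {"src": "kappa"}
  payload := 0xBEEF
  rating := null (absent, optional -> null)
  price := 1.5
  retries := null (absent, optional -> null)
  latitude := null (absent, optional -> null)
  writer blob: kept under "unknown"
  => decoded: {"status": "NEW", "codes": {"src": "kappa"}, "payload": 0xBEEF, "rating": null, "price": 1.5, "retries": null, "latitude": null, "unknown": {"blob": 0xC0DE}}


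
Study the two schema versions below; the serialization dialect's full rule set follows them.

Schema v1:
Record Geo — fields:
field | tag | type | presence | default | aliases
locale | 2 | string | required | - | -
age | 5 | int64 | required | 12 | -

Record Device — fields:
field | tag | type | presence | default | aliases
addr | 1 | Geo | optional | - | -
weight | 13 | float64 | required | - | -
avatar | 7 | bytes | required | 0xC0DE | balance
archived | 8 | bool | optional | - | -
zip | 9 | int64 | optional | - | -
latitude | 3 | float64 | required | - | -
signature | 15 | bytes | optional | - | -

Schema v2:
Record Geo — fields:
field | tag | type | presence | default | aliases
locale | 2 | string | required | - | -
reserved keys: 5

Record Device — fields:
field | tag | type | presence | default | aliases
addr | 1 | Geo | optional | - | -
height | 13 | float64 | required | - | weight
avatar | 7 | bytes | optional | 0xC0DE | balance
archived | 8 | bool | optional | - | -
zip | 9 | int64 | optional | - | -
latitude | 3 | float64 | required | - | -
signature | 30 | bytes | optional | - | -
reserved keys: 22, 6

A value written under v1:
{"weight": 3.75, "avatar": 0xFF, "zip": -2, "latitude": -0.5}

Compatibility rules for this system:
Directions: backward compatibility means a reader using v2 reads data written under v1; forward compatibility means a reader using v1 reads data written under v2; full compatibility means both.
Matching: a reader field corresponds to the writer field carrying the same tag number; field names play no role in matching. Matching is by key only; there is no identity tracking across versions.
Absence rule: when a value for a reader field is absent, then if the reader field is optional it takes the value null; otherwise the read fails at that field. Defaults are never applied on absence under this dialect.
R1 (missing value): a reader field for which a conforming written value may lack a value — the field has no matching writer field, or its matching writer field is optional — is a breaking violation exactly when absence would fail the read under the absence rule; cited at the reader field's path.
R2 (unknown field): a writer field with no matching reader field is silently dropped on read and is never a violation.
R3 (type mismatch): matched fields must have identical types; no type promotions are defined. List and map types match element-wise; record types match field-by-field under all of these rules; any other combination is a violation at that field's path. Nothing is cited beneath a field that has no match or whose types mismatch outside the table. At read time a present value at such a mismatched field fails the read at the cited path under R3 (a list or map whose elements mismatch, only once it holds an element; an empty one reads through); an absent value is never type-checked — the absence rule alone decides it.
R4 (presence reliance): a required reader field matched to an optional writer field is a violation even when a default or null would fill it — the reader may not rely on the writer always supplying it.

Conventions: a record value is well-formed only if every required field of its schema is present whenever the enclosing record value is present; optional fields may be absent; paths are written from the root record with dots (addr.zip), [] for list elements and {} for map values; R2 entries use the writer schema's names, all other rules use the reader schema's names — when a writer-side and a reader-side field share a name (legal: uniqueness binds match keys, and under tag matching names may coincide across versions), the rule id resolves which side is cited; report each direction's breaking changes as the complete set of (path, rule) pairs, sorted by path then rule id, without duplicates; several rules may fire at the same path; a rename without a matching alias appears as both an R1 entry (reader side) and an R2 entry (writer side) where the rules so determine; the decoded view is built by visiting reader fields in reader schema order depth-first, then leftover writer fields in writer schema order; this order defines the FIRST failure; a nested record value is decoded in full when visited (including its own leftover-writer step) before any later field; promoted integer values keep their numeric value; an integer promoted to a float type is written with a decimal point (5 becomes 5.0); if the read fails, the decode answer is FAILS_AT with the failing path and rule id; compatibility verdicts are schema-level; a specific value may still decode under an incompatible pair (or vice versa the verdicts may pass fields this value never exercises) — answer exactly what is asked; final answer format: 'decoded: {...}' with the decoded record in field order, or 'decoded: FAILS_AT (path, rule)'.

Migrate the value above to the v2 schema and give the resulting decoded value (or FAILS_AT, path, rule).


in Device below, arrows point writer -> reader
decoding the Device value with the v2 reader:
  addr := null (not supplied -> null)
  height := 3.75 (from writer weight)
  avatar := 0xFF
  archived := null (not supplied -> null)
  zip := -2
  latitude := -0.5
  signature := null (not supplied -> null)
  => decoded: {"addr": null, "height": 3.75, "avatar": 0xFF, "archived": null, "zip": -2, "latitude": -0.5, "signature": null}
diffs on Device not affecting the asked answer:
  field avatar in record Device: required changed to optional -> schema-level compatibility only; this Device value's decode is unchanged
  removed field age from record Geo (its key 5 joins the reserved list) -> schema-level compatibility only; this Device value's decode is unchanged
  field signature in record Device: tag 15 changed to 30 -> no rule fires on it and the decoded Device view is identical with or without it

decoded: {"addr": null, "height": 3.75, "avatar": 0xFF, "archived": null, "zip": -2, "latitude": -0.5, "signature": null}


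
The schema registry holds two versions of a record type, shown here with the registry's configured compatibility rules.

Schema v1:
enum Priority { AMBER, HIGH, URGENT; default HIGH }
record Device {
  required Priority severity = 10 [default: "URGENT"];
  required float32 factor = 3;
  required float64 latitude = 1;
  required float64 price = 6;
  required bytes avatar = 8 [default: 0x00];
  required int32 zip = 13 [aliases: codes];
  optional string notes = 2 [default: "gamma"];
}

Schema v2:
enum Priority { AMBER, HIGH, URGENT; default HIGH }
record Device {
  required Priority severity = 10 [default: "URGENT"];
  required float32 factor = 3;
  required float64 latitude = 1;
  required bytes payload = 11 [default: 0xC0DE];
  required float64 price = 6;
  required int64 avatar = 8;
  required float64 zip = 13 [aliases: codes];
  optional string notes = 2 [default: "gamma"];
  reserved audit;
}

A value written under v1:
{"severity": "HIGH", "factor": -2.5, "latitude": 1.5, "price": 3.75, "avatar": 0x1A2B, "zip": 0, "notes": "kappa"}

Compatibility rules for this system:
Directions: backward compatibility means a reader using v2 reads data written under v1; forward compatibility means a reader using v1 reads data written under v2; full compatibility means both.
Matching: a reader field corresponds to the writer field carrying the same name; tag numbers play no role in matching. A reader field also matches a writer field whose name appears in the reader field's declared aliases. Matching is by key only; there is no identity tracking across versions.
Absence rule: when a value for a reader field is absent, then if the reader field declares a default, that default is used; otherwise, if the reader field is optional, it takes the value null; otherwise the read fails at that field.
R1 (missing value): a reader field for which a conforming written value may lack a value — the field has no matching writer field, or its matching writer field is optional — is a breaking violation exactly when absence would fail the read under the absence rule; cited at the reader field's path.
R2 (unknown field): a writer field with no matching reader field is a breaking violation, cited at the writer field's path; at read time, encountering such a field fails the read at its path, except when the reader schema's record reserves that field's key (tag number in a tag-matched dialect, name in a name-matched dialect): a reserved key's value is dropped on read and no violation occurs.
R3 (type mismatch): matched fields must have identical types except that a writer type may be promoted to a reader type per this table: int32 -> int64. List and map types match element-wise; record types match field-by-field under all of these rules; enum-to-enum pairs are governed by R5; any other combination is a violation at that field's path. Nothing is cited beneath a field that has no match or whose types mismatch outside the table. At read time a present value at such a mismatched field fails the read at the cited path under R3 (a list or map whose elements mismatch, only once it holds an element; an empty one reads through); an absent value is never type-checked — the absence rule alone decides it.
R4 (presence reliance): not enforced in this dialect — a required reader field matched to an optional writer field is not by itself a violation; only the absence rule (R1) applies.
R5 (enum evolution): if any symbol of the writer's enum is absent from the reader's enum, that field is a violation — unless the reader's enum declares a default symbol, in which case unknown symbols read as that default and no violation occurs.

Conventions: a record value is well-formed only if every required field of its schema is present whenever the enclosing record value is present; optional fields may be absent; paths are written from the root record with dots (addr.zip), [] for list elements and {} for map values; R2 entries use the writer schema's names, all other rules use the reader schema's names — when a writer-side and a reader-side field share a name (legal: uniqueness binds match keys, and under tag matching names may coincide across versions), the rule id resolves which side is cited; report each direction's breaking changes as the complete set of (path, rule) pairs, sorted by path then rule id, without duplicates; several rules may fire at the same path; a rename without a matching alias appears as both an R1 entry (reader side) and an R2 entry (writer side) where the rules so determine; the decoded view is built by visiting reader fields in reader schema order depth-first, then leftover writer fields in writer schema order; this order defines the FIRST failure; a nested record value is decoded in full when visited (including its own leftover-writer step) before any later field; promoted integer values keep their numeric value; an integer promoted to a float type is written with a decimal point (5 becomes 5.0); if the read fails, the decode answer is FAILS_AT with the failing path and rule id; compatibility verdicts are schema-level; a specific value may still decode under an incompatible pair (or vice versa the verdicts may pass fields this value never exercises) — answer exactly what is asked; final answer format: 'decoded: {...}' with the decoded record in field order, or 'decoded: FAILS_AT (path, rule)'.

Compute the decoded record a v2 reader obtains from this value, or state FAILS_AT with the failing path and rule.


decoded: FAILS_AT (avatar, R3)

in Device below, arrows point writer -> reader
decode (reader v2):
  severity := "HIGH"
  factor := -2.5
  latitude := 1.5
  payload := 0xC0DE (no value, default fills)
  price := 3.75
  read fails at avatar under R3
  => FAILS_AT (avatar, R3)
diffs on Device not affecting the asked answer:
  added field payload to record Device: required bytes, tag 11, default 0xC0DE (in v2 it sits immediately before price) -> schema-level compatibility only; this Device value's decode is unchanged
  field zip in record Device: type int32 changed to float64 -> schema-level compatibility only; this Device value's decode is unchanged


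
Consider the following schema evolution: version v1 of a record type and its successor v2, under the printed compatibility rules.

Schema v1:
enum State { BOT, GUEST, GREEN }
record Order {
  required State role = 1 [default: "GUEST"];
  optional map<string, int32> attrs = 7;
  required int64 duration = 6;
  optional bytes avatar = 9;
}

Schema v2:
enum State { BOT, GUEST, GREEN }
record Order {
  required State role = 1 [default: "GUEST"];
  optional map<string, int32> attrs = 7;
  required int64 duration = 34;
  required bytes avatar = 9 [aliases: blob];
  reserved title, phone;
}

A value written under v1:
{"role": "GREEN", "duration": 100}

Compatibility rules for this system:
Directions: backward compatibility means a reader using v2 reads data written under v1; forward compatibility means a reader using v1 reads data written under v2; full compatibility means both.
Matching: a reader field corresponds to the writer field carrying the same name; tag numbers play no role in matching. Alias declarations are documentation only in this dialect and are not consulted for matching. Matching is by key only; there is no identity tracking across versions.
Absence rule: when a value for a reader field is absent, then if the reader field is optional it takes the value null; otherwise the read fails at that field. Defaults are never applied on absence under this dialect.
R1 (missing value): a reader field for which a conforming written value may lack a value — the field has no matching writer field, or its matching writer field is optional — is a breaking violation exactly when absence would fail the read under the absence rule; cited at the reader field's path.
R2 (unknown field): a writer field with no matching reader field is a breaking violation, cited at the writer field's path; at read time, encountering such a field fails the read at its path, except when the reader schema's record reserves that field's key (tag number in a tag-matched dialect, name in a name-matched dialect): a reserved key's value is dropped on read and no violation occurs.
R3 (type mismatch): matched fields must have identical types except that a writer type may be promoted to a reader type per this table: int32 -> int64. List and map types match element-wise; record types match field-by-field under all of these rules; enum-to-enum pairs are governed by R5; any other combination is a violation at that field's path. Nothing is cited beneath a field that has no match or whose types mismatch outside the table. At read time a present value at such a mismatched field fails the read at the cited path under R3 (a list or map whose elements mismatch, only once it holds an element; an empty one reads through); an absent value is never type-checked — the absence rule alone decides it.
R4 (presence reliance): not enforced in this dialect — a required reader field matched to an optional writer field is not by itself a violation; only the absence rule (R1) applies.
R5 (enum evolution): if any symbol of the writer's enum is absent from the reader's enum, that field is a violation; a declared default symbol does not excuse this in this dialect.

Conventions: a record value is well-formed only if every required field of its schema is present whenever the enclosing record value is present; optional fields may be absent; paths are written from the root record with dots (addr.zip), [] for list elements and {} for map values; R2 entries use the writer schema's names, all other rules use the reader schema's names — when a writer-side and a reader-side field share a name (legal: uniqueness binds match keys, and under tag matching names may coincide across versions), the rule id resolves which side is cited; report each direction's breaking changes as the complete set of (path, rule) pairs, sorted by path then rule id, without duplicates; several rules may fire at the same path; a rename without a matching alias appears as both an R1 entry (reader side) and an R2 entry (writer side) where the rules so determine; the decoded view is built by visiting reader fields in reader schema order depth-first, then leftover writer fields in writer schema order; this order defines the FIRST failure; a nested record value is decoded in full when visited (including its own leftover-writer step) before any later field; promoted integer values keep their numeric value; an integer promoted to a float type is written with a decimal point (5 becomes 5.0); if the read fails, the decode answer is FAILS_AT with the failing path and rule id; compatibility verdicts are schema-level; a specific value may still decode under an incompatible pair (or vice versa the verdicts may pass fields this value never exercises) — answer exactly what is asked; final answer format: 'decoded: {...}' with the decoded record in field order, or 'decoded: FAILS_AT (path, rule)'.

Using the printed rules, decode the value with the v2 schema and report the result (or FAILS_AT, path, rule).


decoded: FAILS_AT (avatar, R1)

the writer's type comes first in each Order pair
decode walk for Order under reader schema v2:
  role := "GREEN"
  attrs := null (not supplied -> null)
  duration := 100
  read fails at avatar under R1 (no fill)
  => FAILS_AT (avatar, R1)
diffs on Order not affecting the asked answer:
  field duration in record Order: tag 6 changed to 34 -> inert under this dialect — no rule fires on Order and the result does not move
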